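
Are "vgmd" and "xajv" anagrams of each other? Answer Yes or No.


String 1: 'vgmd' -> sorted: 'dgmv'
String 2: 'xajv' -> sorted: 'ajvx'
Compare sorted forms: 'dgmv' != 'ajvx'
Anagram: No


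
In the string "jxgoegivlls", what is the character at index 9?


Input string: 'jxgoegivlls'
Operation: get character at index 9
Index mapping: s[0]='j', s[1]='x', s[2]='g', s[3]='o', s[4]='e', s[5]='g', s[6]='i', s[7]='v', s[8]='l', s[9]='l'
Result: 'l'


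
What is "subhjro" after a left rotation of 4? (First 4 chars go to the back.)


Input: 'subhjro', shift = 4
Operation: split at index 4 and swap parts
Front part s[0:4] = 'subh'
Back part s[4:] = 'jro'
Rotated = back + front = 'jro' + 'subh'
Result: jrosubh


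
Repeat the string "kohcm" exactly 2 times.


Input string: 'kohcm'
Operation: repeat 2 times
Concatenation: 'kohcm' + 'kohcm'
Result: kohcmkohcm


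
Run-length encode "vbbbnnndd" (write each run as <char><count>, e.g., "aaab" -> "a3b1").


Input: 'vbbbnnndd'
Operation: identify consecutive runs
Runs: 'v' -> v1, 'bbb' -> b3, 'nnn' -> n3, 'dd' -> d2
Encoded: v1b3n3d2


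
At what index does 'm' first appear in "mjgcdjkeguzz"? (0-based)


Input string: 'mjgcdjkeguzz'
Target: 'm'
Scanning left to right: s[0]='m'
First match at index: 0


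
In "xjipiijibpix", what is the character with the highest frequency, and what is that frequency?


Input: 'xjipiijibpix'
Operation: tally each character
Counts: 'b':1, 'i':5, 'j':2, 'p':2, 'x':2
Maximum: 'i' appears 5 times


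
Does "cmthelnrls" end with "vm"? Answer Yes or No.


Input string: 'cmthelnrls'
Suffix to check: 'vm'
Last 2 characters of input: 'ls'
Match: False
Result: No


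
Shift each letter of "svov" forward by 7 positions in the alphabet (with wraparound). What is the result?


Input: 'svov', shift = 7
Operation: for each letter, (position + 7) mod 26
Mapping: 's'(18+7=25)->'z', 'v'(21+7=28, 28 mod 26=2)->'c', 'o'(14+7=21)->'v', 'v'(21+7=28, 28 mod 26=2)->'c'
Result: zcvc


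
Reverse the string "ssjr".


Input string: 'ssjr'
Operation: reverse character order
Original order: 's' -> 's' -> 'j' -> 'r'
Reversed order: 'r' -> 'j' -> 's' -> 's'
Result: rjss


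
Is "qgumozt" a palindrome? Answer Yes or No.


Input string: 'qgumozt'
Reversed: 'tzomugq'
Compare pairs: s[0]='q' vs s[6]='t' (mismatch), s[1]='g' vs s[5]='z' (mismatch), s[2]='u' vs s[4]='o' (mismatch)
Palindrome: No


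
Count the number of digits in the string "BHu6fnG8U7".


Input string: 'BHu6fnG8U7'
Operation: count digit characters (0-9)
Scan: 'B', 'H', 'u', '6'(digit), 'f', 'n', 'G', '8'(digit), 'U', '7'(digit)
Digits found: 3
Result: 3


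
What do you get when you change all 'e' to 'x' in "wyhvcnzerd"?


Input string: 'wyhvcnzerd'
Operation: replace 'e' with 'x'
Positions of 'e': 7
After replacement: wyhvcnzxrd


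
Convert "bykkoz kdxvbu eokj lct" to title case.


Input string: 'bykkoz kdxvbu eokj lct'
Operation: capitalize first letter of each word
Word transformations: 'bykkoz'->'Bykkoz', 'kdxvbu'->'Kdxvbu', 'eokj'->'Eokj', 'lct'->'Lct'
Result: Bykkoz Kdxvbu Eokj Lct


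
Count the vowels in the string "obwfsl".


Input string: 'obwfsl'
Operation: count vowels (a, e, i, o, u)
Scan: s[0]='o' (vowel), s[1]='b', s[2]='w', s[3]='f', s[4]='s', s[5]='l'
Vowels found: 1
Result: 1


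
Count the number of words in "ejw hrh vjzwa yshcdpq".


Input string: 'ejw hrh vjzwa yshcdpq'
Operation: split by spaces
Words found: 'ejw', 'hrh', 'vjzwa', 'yshcdpq'
Word count: 4


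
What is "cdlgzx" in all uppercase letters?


Input string: 'cdlgzx'
Operation: convert each letter to uppercase
Mapping: 'c'->'C', 'd'->'D', 'l'->'L', 'g'->'G', 'z'->'Z', 'x'->'X'
Result: CDLGZX


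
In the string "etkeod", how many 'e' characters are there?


Input string: 'etkeod'
Target character: 'e'
Scan each position: s[0]='e', s[3]='e'
Matches found at indices: 0, 3
Total: 2


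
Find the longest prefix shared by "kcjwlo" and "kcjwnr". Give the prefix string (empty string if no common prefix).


String 1: 'kcjwlo'
String 2: 'kcjwnr'
Compare position by position:
pos 0: 'k' vs 'k' match
pos 1: 'c' vs 'c' match
pos 2: 'j' vs 'j' match
pos 3: 'w' vs 'w' match
pos 4: 'l' vs 'n' differ -> stop
Longest common prefix: "kcjw" (length 4)


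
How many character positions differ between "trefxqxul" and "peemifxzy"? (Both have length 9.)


String 1: 'trefxqxul'
String 2: 'peemifxzy'
Compare each position: pos 0: 't'!='p', pos 1: 'r'!='e', pos 2: 'e'=='e', pos 3: 'f'!='m', pos 4: 'x'!='i', pos 5: 'q'!='f', pos 6: 'x'=='x', pos 7: 'u'!='z', pos 8: 'l'!='y'
Differing positions: 7
Hamming distance: 7


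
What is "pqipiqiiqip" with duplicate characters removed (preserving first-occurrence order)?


Input: 'pqipiqiiqip'
Operation: keep first occurrence of each character
Scan: s[0]='p' new -> keep; s[1]='q' new -> keep; s[2]='i' new -> keep; s[3]='p' seen -> skip; s[4]='i' seen -> skip; s[5]='q' seen -> skip; s[6]='i' seen -> skip; s[7]='i' seen -> skip; s[8]='q' seen -> skip; s[9]='i' seen -> skip; s[10]='p' seen -> skip
Result: pqi


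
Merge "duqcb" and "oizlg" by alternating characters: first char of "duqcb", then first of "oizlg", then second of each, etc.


String 1: 'duqcb'
String 2: 'oizlg'
Operation: alternate characters
Pairs: 'd'+'o', 'u'+'i', 'q'+'z', 'c'+'l', 'b'+'g'
Result: douiqzclbg


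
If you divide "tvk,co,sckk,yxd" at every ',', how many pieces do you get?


Input string: 'tvk,co,sckk,yxd'
Delimiter: ','
Split result: 'tvk', 'co', 'sckk', 'yxd'
Number of parts: 4


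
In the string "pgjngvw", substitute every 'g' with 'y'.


Input string: 'pgjngvw'
Operation: replace 'g' with 'y'
Positions of 'g': 1, 4
After replacement: pyjnyvw


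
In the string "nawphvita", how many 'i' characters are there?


Input string: 'nawphvita'
Target character: 'i'
Scan each position: s[6]='i'
Matches found at indices: 6
Total: 1


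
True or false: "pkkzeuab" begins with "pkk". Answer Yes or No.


Input string: 'pkkzeuab'
Prefix to check: 'pkk'
First 3 characters of input: 'pkk'
Match: True
Result: Yes


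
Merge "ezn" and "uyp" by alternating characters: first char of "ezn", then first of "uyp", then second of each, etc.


String 1: 'ezn'
String 2: 'uyp'
Operation: alternate characters
Pairs: 'e'+'u', 'z'+'y', 'n'+'p'
Result: euzynp


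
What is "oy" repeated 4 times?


Input string: 'oy'
Operation: repeat 4 times
Concatenation: 'oy' + 'oy' + 'oy' + 'oy'
Result: oyoyoyoy


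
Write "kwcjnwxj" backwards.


Input string: 'kwcjnwxj'
Operation: reverse character order
Original order: 'k' -> 'w' -> 'c' -> 'j' -> 'n' -> 'w' -> 'x' -> 'j'
Reversed order: 'j' -> 'x' -> 'w' -> 'n' -> 'j' -> 'c' -> 'w' -> 'k'
Result: jxwnjcwk


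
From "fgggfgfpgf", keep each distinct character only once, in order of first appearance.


Input: 'fgggfgfpgf'
Operation: keep first occurrence of each character
Scan: s[0]='f' new -> keep; s[1]='g' new -> keep; s[2]='g' seen -> skip; s[3]='g' seen -> skip; s[4]='f' seen -> skip; s[5]='g' seen -> skip; s[6]='f' seen -> skip; s[7]='p' new -> keep; s[8]='g' seen -> skip; s[9]='f' seen -> skip
Result: fgp


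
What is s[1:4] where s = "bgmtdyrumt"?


Input string: 'bgmtdyrumt'
Operation: slice [1:4]
Extract characters: s[1]='g', s[2]='m', s[3]='t'
Result: gmt


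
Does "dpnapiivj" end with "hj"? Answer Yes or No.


Input string: 'dpnapiivj'
Suffix to check: 'hj'
Last 2 characters of input: 'vj'
Match: False
Result: No


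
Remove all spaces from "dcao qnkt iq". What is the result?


Input string: 'dcao qnkt iq'
Operation: remove all spaces
Words: 'dcao', 'qnkt', 'iq'
Join without spaces: dcaoqnktiq


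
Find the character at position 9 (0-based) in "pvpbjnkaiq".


Input string: 'pvpbjnkaiq'
Operation: get character at index 9
Index mapping: s[0]='p', s[1]='v', s[2]='p', s[3]='b', s[4]='j', s[5]='n', s[6]='k', s[7]='a', s[8]='i', s[9]='q'
Result: 'q'


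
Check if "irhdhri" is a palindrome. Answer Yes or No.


Input string: 'irhdhri'
Reversed: 'irhdhri'
Compare pairs: s[0]='i' vs s[6]='i' (match), s[1]='r' vs s[5]='r' (match), s[2]='h' vs s[4]='h' (match)
Palindrome: Yes


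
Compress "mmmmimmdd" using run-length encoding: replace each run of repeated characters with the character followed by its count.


Input: 'mmmmimmdd'
Operation: identify consecutive runs
Runs: 'mmmm' -> m4, 'i' -> i1, 'mm' -> m2, 'dd' -> d2
Encoded: m4i1m2d2


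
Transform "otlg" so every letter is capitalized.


Input string: 'otlg'
Operation: convert each letter to uppercase
Mapping: 'o'->'O', 't'->'T', 'l'->'L', 'g'->'G'
Result: OTLG


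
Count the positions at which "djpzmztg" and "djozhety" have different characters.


String 1: 'djpzmztg'
String 2: 'djozhety'
Compare each position: pos 0: 'd'=='d', pos 1: 'j'=='j', pos 2: 'p'!='o', pos 3: 'z'=='z', pos 4: 'm'!='h', pos 5: 'z'!='e', pos 6: 't'=='t', pos 7: 'g'!='y'
Differing positions: 4
Hamming distance: 4


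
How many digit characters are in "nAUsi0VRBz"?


Input string: 'nAUsi0VRBz'
Operation: count digit characters (0-9)
Scan: 'n', 'A', 'U', 's', 'i', '0'(digit), 'V', 'R', 'B', 'z'
Digits found: 1
Result: 1


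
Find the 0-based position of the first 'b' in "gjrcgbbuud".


Input string: 'gjrcgbbuud'
Target: 'b'
Scanning left to right: s[0]='g', s[1]='j', s[2]='r', s[3]='c', s[4]='g', s[5]='b'
First match at index: 5


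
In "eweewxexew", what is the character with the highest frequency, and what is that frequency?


Input: 'eweewxexew'
Operation: tally each character
Counts: 'e':5, 'w':3, 'x':2
Maximum: 'e' appears 5 times


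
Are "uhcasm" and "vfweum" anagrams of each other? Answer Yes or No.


String 1: 'uhcasm' -> sorted: 'achmsu'
String 2: 'vfweum' -> sorted: 'efmuvw'
Compare sorted forms: 'achmsu' != 'efmuvw'
Anagram: No


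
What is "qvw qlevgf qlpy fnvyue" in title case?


Input string: 'qvw qlevgf qlpy fnvyue'
Operation: capitalize first letter of each word
Word transformations: 'qvw'->'Qvw', 'qlevgf'->'Qlevgf', 'qlpy'->'Qlpy', 'fnvyue'->'Fnvyue'
Result: Qvw Qlevgf Qlpy Fnvyue


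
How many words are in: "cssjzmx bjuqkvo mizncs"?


Input string: 'cssjzmx bjuqkvo mizncs'
Operation: split by spaces
Words found: 'cssjzmx', 'bjuqkvo', 'mizncs'
Word count: 3


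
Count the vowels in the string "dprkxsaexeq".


Input string: 'dprkxsaexeq'
Operation: count vowels (a, e, i, o, u)
Scan: s[0]='d', s[1]='p', s[2]='r', s[3]='k', s[4]='x', s[5]='s', s[6]='a' (vowel), s[7]='e' (vowel), s[8]='x', s[9]='e' (vowel), s[10]='q'
Vowels found: 3
Result: 3


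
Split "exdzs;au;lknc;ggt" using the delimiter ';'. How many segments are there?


Input string: 'exdzs;au;lknc;ggt'
Delimiter: ';'
Split result: 'exdzs', 'au', 'lknc', 'ggt'
Number of parts: 4


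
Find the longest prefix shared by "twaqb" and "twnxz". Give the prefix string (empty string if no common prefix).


String 1: 'twaqb'
String 2: 'twnxz'
Compare position by position:
pos 0: 't' vs 't' match
pos 1: 'w' vs 'w' match
pos 2: 'a' vs 'n' differ -> stop
Longest common prefix: "tw" (length 2)


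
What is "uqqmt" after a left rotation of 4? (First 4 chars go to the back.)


Input: 'uqqmt', shift = 4
Operation: split at index 4 and swap parts
Front part s[0:4] = 'uqqm'
Back part s[4:] = 't'
Rotated = back + front = 't' + 'uqqm'
Result: tuqqm


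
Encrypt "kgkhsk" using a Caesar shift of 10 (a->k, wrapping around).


Input: 'kgkhsk', shift = 10
Operation: for each letter, (position + 10) mod 26
Mapping: 'k'(10+10=20)->'u', 'g'(6+10=16)->'q', 'k'(10+10=20)->'u', 'h'(7+10=17)->'r', 's'(18+10=28, 28 mod 26=2)->'c', 'k'(10+10=20)->'u'
Result: uqurcu


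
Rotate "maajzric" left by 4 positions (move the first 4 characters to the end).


Input: 'maajzric', shift = 4
Operation: split at index 4 and swap parts
Front part s[0:4] = 'maaj'
Back part s[4:] = 'zric'
Rotated = back + front = 'zric' + 'maaj'
Result: zricmaaj


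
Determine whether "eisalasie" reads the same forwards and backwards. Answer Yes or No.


Input string: 'eisalasie'
Reversed: 'eisalasie'
Compare pairs: s[0]='e' vs s[8]='e' (match), s[1]='i' vs s[7]='i' (match), s[2]='s' vs s[6]='s' (match), s[3]='a' vs s[5]='a' (match)
Palindrome: Yes


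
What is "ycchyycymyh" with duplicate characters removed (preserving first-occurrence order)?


Input: 'ycchyycymyh'
Operation: keep first occurrence of each character
Scan: s[0]='y' new -> keep; s[1]='c' new -> keep; s[2]='c' seen -> skip; s[3]='h' new -> keep; s[4]='y' seen -> skip; s[5]='y' seen -> skip; s[6]='c' seen -> skip; s[7]='y' seen -> skip; s[8]='m' new -> keep; s[9]='y' seen -> skip; s[10]='h' seen -> skip
Result: ychm


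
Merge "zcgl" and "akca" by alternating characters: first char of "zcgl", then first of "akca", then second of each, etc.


String 1: 'zcgl'
String 2: 'akca'
Operation: alternate characters
Pairs: 'z'+'a', 'c'+'k', 'g'+'c', 'l'+'a'
Result: zackgcla


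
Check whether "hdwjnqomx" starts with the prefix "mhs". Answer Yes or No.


Input string: 'hdwjnqomx'
Prefix to check: 'mhs'
First 3 characters of input: 'hdw'
Match: False
Result: No


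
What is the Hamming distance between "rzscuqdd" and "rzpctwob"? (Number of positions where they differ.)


String 1: 'rzscuqdd'
String 2: 'rzpctwob'
Compare each position: pos 0: 'r'=='r', pos 1: 'z'=='z', pos 2: 's'!='p', pos 3: 'c'=='c', pos 4: 'u'!='t', pos 5: 'q'!='w', pos 6: 'd'!='o', pos 7: 'd'!='b'
Differing positions: 5
Hamming distance: 5


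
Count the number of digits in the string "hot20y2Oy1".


Input string: 'hot20y2Oy1'
Operation: count digit characters (0-9)
Scan: 'h', 'o', 't', '2'(digit), '0'(digit), 'y', '2'(digit), 'O', 'y', '1'(digit)
Digits found: 4
Result: 4


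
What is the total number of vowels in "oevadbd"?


Input string: 'oevadbd'
Operation: count vowels (a, e, i, o, u)
Scan: s[0]='o' (vowel), s[1]='e' (vowel), s[2]='v', s[3]='a' (vowel), s[4]='d', s[5]='b', s[6]='d'
Vowels found: 3
Result: 3


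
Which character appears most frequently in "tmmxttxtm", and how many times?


Input: 'tmmxttxtm'
Operation: tally each character
Counts: 'm':3, 't':4, 'x':2
Maximum: 't' appears 4 times


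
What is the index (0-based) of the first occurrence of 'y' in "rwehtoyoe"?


Input string: 'rwehtoyoe'
Target: 'y'
Scanning left to right: s[0]='r', s[1]='w', s[2]='e', s[3]='h', s[4]='t', s[5]='o', s[6]='y'
First match at index: 6


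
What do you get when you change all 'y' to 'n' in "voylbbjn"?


Input string: 'voylbbjn'
Operation: replace 'y' with 'n'
Positions of 'y': 2
After replacement: vonlbbjn


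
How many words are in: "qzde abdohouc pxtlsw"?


Input string: 'qzde abdohouc pxtlsw'
Operation: split by spaces
Words found: 'qzde', 'abdohouc', 'pxtlsw'
Word count: 3


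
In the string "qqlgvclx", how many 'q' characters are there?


Input string: 'qqlgvclx'
Target character: 'q'
Scan each position: s[0]='q', s[1]='q'
Matches found at indices: 0, 1
Total: 2


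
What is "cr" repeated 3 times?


Input string: 'cr'
Operation: repeat 3 times
Concatenation: 'cr' + 'cr' + 'cr'
Result: crcrcr


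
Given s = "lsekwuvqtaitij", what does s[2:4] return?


Input string: 'lsekwuvqtaitij'
Operation: slice [2:4]
Extract characters: s[2]='e', s[3]='k'
Result: ek


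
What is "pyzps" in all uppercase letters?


Input string: 'pyzps'
Operation: convert each letter to uppercase
Mapping: 'p'->'P', 'y'->'Y', 'z'->'Z', 'p'->'P', 's'->'S'
Result: PYZPS


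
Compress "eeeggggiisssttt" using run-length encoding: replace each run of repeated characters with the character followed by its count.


Input: 'eeeggggiisssttt'
Operation: identify consecutive runs
Runs: 'eee' -> e3, 'gggg' -> g4, 'ii' -> i2, 'sss' -> s3, 'ttt' -> t3
Encoded: e3g4i2s3t3


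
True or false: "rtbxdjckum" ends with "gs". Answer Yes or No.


Input string: 'rtbxdjckum'
Suffix to check: 'gs'
Last 2 characters of input: 'um'
Match: False
Result: No


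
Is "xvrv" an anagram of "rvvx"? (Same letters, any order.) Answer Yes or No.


String 1: 'rvvx' -> sorted: 'rvvx'
String 2: 'xvrv' -> sorted: 'rvvx'
Compare sorted forms: 'rvvx' == 'rvvx'
Anagram: Yes


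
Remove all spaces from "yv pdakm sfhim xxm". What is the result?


Input string: 'yv pdakm sfhim xxm'
Operation: remove all spaces
Words: 'yv', 'pdakm', 'sfhim', 'xxm'
Join without spaces: yvpdakmsfhimxxm


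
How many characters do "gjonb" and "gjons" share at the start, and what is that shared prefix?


String 1: 'gjonb'
String 2: 'gjons'
Compare position by position:
pos 0: 'g' vs 'g' match
pos 1: 'j' vs 'j' match
pos 2: 'o' vs 'o' match
pos 3: 'n' vs 'n' match
pos 4: 'b' vs 's' differ -> stop
Longest common prefix: "gjon" (length 4)


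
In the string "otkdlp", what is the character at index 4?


Input string: 'otkdlp'
Operation: get character at index 4
Index mapping: s[0]='o', s[1]='t', s[2]='k', s[3]='d', s[4]='l'
Result: 'l'


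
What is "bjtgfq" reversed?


Input string: 'bjtgfq'
Operation: reverse character order
Original order: 'b' -> 'j' -> 't' -> 'g' -> 'f' -> 'q'
Reversed order: 'q' -> 'f' -> 'g' -> 't' -> 'j' -> 'b'
Result: qfgtjb


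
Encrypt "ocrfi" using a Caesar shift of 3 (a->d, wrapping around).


Input: 'ocrfi', shift = 3
Operation: for each letter, (position + 3) mod 26
Mapping: 'o'(14+3=17)->'r', 'c'(2+3=5)->'f', 'r'(17+3=20)->'u', 'f'(5+3=8)->'i', 'i'(8+3=11)->'l'
Result: rfuil


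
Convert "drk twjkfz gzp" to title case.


Input string: 'drk twjkfz gzp'
Operation: capitalize first letter of each word
Word transformations: 'drk'->'Drk', 'twjkfz'->'Twjkfz', 'gzp'->'Gzp'
Result: Drk Twjkfz Gzp


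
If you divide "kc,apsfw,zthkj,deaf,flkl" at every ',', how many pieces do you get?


Input string: 'kc,apsfw,zthkj,deaf,flkl'
Delimiter: ','
Split result: 'kc', 'apsfw', 'zthkj', 'deaf', 'flkl'
Number of parts: 5


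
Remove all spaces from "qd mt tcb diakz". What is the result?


Input string: 'qd mt tcb diakz'
Operation: remove all spaces
Words: 'qd', 'mt', 'tcb', 'diakz'
Join without spaces: qdmttcbdiakz


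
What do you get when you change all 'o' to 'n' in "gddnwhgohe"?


Input string: 'gddnwhgohe'
Operation: replace 'o' with 'n'
Positions of 'o': 7
After replacement: gddnwhgnhe


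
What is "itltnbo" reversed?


Input string: 'itltnbo'
Operation: reverse character order
Original order: 'i' -> 't' -> 'l' -> 't' -> 'n' -> 'b' -> 'o'
Reversed order: 'o' -> 'b' -> 'n' -> 't' -> 'l' -> 't' -> 'i'
Result: obntlti


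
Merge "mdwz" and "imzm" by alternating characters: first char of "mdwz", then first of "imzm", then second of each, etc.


String 1: 'mdwz'
String 2: 'imzm'
Operation: alternate characters
Pairs: 'm'+'i', 'd'+'m', 'w'+'z', 'z'+'m'
Result: midmwzzm


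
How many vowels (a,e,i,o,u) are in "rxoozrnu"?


Input string: 'rxoozrnu'
Operation: count vowels (a, e, i, o, u)
Scan: s[0]='r', s[1]='x', s[2]='o' (vowel), s[3]='o' (vowel), s[4]='z', s[5]='r', s[6]='n', s[7]='u' (vowel)
Vowels found: 3
Result: 3


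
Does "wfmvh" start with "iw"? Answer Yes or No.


Input string: 'wfmvh'
Prefix to check: 'iw'
First 2 characters of input: 'wf'
Match: False
Result: No


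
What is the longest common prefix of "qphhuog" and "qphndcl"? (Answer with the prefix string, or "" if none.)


String 1: 'qphhuog'
String 2: 'qphndcl'
Compare position by position:
pos 0: 'q' vs 'q' match
pos 1: 'p' vs 'p' match
pos 2: 'h' vs 'h' match
pos 3: 'h' vs 'n' differ -> stop
Longest common prefix: "qph" (length 3)


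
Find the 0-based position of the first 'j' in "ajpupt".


Input string: 'ajpupt'
Target: 'j'
Scanning left to right: s[0]='a', s[1]='j'
First match at index: 1


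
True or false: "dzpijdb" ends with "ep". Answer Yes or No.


Input string: 'dzpijdb'
Suffix to check: 'ep'
Last 2 characters of input: 'db'
Match: False
Result: No


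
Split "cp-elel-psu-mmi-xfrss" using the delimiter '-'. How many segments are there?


Input string: 'cp-elel-psu-mmi-xfrss'
Delimiter: '-'
Split result: 'cp', 'elel', 'psu', 'mmi', 'xfrss'
Number of parts: 5


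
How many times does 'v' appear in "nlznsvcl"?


Input string: 'nlznsvcl'
Target character: 'v'
Scan each position: s[5]='v'
Matches found at indices: 5
Total: 1


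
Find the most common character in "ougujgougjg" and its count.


Input: 'ougujgougjg'
Operation: tally each character
Counts: 'g':4, 'j':2, 'o':2, 'u':3
Maximum: 'g' appears 4 times


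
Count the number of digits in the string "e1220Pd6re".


Input string: 'e1220Pd6re'
Operation: count digit characters (0-9)
Scan: 'e', '1'(digit), '2'(digit), '2'(digit), '0'(digit), 'P', 'd', '6'(digit), 'r', 'e'
Digits found: 5
Result: 5


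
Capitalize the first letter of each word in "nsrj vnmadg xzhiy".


Input string: 'nsrj vnmadg xzhiy'
Operation: capitalize first letter of each word
Word transformations: 'nsrj'->'Nsrj', 'vnmadg'->'Vnmadg', 'xzhiy'->'Xzhiy'
Result: Nsrj Vnmadg Xzhiy


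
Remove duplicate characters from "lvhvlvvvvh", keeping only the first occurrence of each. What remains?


Input: 'lvhvlvvvvh'
Operation: keep first occurrence of each character
Scan: s[0]='l' new -> keep; s[1]='v' new -> keep; s[2]='h' new -> keep; s[3]='v' seen -> skip; s[4]='l' seen -> skip; s[5]='v' seen -> skip; s[6]='v' seen -> skip; s[7]='v' seen -> skip; s[8]='v' seen -> skip; s[9]='h' seen -> skip
Result: lvh


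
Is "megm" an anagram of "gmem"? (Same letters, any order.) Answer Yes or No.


String 1: 'gmem' -> sorted: 'egmm'
String 2: 'megm' -> sorted: 'egmm'
Compare sorted forms: 'egmm' == 'egmm'
Anagram: Yes


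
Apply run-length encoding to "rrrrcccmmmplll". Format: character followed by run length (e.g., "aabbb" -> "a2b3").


Input: 'rrrrcccmmmplll'
Operation: identify consecutive runs
Runs: 'rrrr' -> r4, 'ccc' -> c3, 'mmm' -> m3, 'p' -> p1, 'lll' -> l3
Encoded: r4c3m3p1l3


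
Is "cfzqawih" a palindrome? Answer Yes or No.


Input string: 'cfzqawih'
Reversed: 'hiwaqzfc'
Compare pairs: s[0]='c' vs s[7]='h' (mismatch), s[1]='f' vs s[6]='i' (mismatch), s[2]='z' vs s[5]='w' (mismatch), s[3]='q' vs s[4]='a' (mismatch)
Palindrome: No


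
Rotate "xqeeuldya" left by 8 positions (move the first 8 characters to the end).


Input: 'xqeeuldya', shift = 8
Operation: split at index 8 and swap parts
Front part s[0:8] = 'xqeeuldy'
Back part s[8:] = 'a'
Rotated = back + front = 'a' + 'xqeeuldy'
Result: axqeeuldy


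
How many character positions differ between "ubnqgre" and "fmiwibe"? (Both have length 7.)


String 1: 'ubnqgre'
String 2: 'fmiwibe'
Compare each position: pos 0: 'u'!='f', pos 1: 'b'!='m', pos 2: 'n'!='i', pos 3: 'q'!='w', pos 4: 'g'!='i', pos 5: 'r'!='b', pos 6: 'e'=='e'
Differing positions: 6
Hamming distance: 6


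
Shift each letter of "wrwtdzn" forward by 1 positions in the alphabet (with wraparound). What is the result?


Input: 'wrwtdzn', shift = 1
Operation: for each letter, (position + 1) mod 26
Mapping: 'w'(22+1=23)->'x', 'r'(17+1=18)->'s', 'w'(22+1=23)->'x', 't'(19+1=20)->'u', 'd'(3+1=4)->'e', 'z'(25+1=26, 26 mod 26=0)->'a', 'n'(13+1=14)->'o'
Result: xsxueao


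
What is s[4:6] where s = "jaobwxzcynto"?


Input string: 'jaobwxzcynto'
Operation: slice [4:6]
Extract characters: s[4]='w', s[5]='x'
Result: wx


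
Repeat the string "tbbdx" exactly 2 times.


Input string: 'tbbdx'
Operation: repeat 2 times
Concatenation: 'tbbdx' + 'tbbdx'
Result: tbbdxtbbdx


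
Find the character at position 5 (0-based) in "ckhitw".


Input string: 'ckhitw'
Operation: get character at index 5
Index mapping: s[0]='c', s[1]='k', s[2]='h', s[3]='i', s[4]='t', s[5]='w'
Result: 'w'


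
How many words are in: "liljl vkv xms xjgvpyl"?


Input string: 'liljl vkv xms xjgvpyl'
Operation: split by spaces
Words found: 'liljl', 'vkv', 'xms', 'xjgvpyl'
Word count: 4


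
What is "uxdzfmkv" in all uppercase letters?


Input string: 'uxdzfmkv'
Operation: convert each letter to uppercase
Mapping: 'u'->'U', 'x'->'X', 'd'->'D', 'z'->'Z', 'f'->'F', 'm'->'M', 'k'->'K', 'v'->'V'
Result: UXDZFMKV


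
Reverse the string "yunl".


Input string: 'yunl'
Operation: reverse character order
Original order: 'y' -> 'u' -> 'n' -> 'l'
Reversed order: 'l' -> 'n' -> 'u' -> 'y'
Result: lnuy


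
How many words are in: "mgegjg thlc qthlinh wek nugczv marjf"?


Input string: 'mgegjg thlc qthlinh wek nugczv marjf'
Operation: split by spaces
Words found: 'mgegjg', 'thlc', 'qthlinh', 'wek', 'nugczv', 'marjf'
Word count: 6


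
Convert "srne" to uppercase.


Input string: 'srne'
Operation: convert each letter to uppercase
Mapping: 's'->'S', 'r'->'R', 'n'->'N', 'e'->'E'
Result: SRNE


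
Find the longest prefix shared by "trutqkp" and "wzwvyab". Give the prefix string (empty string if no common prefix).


String 1: 'trutqkp'
String 2: 'wzwvyab'
Compare position by position:
pos 0: 't' vs 'w' differ -> stop
Longest common prefix: "" (length 0)


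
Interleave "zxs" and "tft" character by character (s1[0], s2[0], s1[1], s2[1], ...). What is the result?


String 1: 'zxs'
String 2: 'tft'
Operation: alternate characters
Pairs: 'z'+'t', 'x'+'f', 's'+'t'
Result: ztxfst


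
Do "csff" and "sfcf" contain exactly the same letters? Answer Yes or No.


String 1: 'csff' -> sorted: 'cffs'
String 2: 'sfcf' -> sorted: 'cffs'
Compare sorted forms: 'cffs' == 'cffs'
Anagram: Yes


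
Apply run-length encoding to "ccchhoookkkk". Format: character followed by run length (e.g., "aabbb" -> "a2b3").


Input: 'ccchhoookkkk'
Operation: identify consecutive runs
Runs: 'ccc' -> c3, 'hh' -> h2, 'ooo' -> o3, 'kkkk' -> k4
Encoded: c3h2o3k4


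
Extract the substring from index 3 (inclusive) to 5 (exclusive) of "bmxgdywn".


Input string: 'bmxgdywn'
Operation: slice [3:5]
Extract characters: s[3]='g', s[4]='d'
Result: gd


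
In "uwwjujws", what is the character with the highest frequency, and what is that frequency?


Input: 'uwwjujws'
Operation: tally each character
Counts: 'j':2, 's':1, 'u':2, 'w':3
Maximum: 'w' appears 3 times


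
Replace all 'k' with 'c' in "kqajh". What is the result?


Input string: 'kqajh'
Operation: replace 'k' with 'c'
Positions of 'k': 0
After replacement: cqajh


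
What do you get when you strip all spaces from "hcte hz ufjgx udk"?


Input string: 'hcte hz ufjgx udk'
Operation: remove all spaces
Words: 'hcte', 'hz', 'ufjgx', 'udk'
Join without spaces: hctehzufjgxudk


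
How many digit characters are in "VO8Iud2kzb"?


Input string: 'VO8Iud2kzb'
Operation: count digit characters (0-9)
Scan: 'V', 'O', '8'(digit), 'I', 'u', 'd', '2'(digit), 'k', 'z', 'b'
Digits found: 2
Result: 2


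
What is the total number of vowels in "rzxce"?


Input string: 'rzxce'
Operation: count vowels (a, e, i, o, u)
Scan: s[0]='r', s[1]='z', s[2]='x', s[3]='c', s[4]='e' (vowel)
Vowels found: 1
Result: 1


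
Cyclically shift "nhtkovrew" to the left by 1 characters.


Input: 'nhtkovrew', shift = 1
Operation: split at index 1 and swap parts
Front part s[0:1] = 'n'
Back part s[1:] = 'htkovrew'
Rotated = back + front = 'htkovrew' + 'n'
Result: htkovrewn


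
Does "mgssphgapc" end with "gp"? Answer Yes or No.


Input string: 'mgssphgapc'
Suffix to check: 'gp'
Last 2 characters of input: 'pc'
Match: False
Result: No


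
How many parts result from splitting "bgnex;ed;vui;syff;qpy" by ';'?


Input string: 'bgnex;ed;vui;syff;qpy'
Delimiter: ';'
Split result: 'bgnex', 'ed', 'vui', 'syff', 'qpy'
Number of parts: 5


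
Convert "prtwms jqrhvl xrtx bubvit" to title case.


Input string: 'prtwms jqrhvl xrtx bubvit'
Operation: capitalize first letter of each word
Word transformations: 'prtwms'->'Prtwms', 'jqrhvl'->'Jqrhvl', 'xrtx'->'Xrtx', 'bubvit'->'Bubvit'
Result: Prtwms Jqrhvl Xrtx Bubvit


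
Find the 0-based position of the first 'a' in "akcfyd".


Input string: 'akcfyd'
Target: 'a'
Scanning left to right: s[0]='a'
First match at index: 0


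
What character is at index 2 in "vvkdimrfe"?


Input string: 'vvkdimrfe'
Operation: get character at index 2
Index mapping: s[0]='v', s[1]='v', s[2]='k'
Result: 'k'


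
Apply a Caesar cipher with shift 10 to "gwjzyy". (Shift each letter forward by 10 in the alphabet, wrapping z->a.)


Input: 'gwjzyy', shift = 10
Operation: for each letter, (position + 10) mod 26
Mapping: 'g'(6+10=16)->'q', 'w'(22+10=32, 32 mod 26=6)->'g', 'j'(9+10=19)->'t', 'z'(25+10=35, 35 mod 26=9)->'j', 'y'(24+10=34, 34 mod 26=8)->'i', 'y'(24+10=34, 34 mod 26=8)->'i'
Result: qgtjii


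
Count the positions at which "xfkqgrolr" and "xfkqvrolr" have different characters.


String 1: 'xfkqgrolr'
String 2: 'xfkqvrolr'
Compare each position: pos 0: 'x'=='x', pos 1: 'f'=='f', pos 2: 'k'=='k', pos 3: 'q'=='q', pos 4: 'g'!='v', pos 5: 'r'=='r', pos 6: 'o'=='o', pos 7: 'l'=='l', pos 8: 'r'=='r'
Differing positions: 1
Hamming distance: 1


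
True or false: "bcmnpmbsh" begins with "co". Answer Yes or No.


Input string: 'bcmnpmbsh'
Prefix to check: 'co'
First 2 characters of input: 'bc'
Match: False
Result: No


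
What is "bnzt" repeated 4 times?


Input string: 'bnzt'
Operation: repeat 4 times
Concatenation: 'bnzt' + 'bnzt' + 'bnzt' + 'bnzt'
Result: bnztbnztbnztbnzt


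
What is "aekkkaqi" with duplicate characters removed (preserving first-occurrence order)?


Input: 'aekkkaqi'
Operation: keep first occurrence of each character
Scan: s[0]='a' new -> keep; s[1]='e' new -> keep; s[2]='k' new -> keep; s[3]='k' seen -> skip; s[4]='k' seen -> skip; s[5]='a' seen -> skip; s[6]='q' new -> keep; s[7]='i' new -> keep
Result: aekqi


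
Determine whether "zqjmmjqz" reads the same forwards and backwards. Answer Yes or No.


Input string: 'zqjmmjqz'
Reversed: 'zqjmmjqz'
Compare pairs: s[0]='z' vs s[7]='z' (match), s[1]='q' vs s[6]='q' (match), s[2]='j' vs s[5]='j' (match), s[3]='m' vs s[4]='m' (match)
Palindrome: Yes


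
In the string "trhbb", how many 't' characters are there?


Input string: 'trhbb'
Target character: 't'
Scan each position: s[0]='t'
Matches found at indices: 0
Total: 1


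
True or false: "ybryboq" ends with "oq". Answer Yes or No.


Input string: 'ybryboq'
Suffix to check: 'oq'
Last 2 characters of input: 'oq'
Match: True
Result: Yes


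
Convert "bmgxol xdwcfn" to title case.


Input string: 'bmgxol xdwcfn'
Operation: capitalize first letter of each word
Word transformations: 'bmgxol'->'Bmgxol', 'xdwcfn'->'Xdwcfn'
Result: Bmgxol Xdwcfn


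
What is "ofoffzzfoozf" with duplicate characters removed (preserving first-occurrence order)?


Input: 'ofoffzzfoozf'
Operation: keep first occurrence of each character
Scan: s[0]='o' new -> keep; s[1]='f' new -> keep; s[2]='o' seen -> skip; s[3]='f' seen -> skip; s[4]='f' seen -> skip; s[5]='z' new -> keep; s[6]='z' seen -> skip; s[7]='f' seen -> skip; s[8]='o' seen -> skip; s[9]='o' seen -> skip; s[10]='z' seen -> skip; s[11]='f' seen -> skip
Result: ofz


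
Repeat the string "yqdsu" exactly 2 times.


Input string: 'yqdsu'
Operation: repeat 2 times
Concatenation: 'yqdsu' + 'yqdsu'
Result: yqdsuyqdsu


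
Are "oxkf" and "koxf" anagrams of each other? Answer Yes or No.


String 1: 'oxkf' -> sorted: 'fkox'
String 2: 'koxf' -> sorted: 'fkox'
Compare sorted forms: 'fkox' == 'fkox'
Anagram: Yes


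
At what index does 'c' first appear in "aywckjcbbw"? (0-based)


Input string: 'aywckjcbbw'
Target: 'c'
Scanning left to right: s[0]='a', s[1]='y', s[2]='w', s[3]='c'
First match at index: 3


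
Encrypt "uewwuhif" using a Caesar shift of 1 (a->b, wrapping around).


Input: 'uewwuhif', shift = 1
Operation: for each letter, (position + 1) mod 26
Mapping: 'u'(20+1=21)->'v', 'e'(4+1=5)->'f', 'w'(22+1=23)->'x', 'w'(22+1=23)->'x', 'u'(20+1=21)->'v', 'h'(7+1=8)->'i', 'i'(8+1=9)->'j', 'f'(5+1=6)->'g'
Result: vfxxvijg


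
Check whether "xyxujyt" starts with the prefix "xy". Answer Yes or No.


Input string: 'xyxujyt'
Prefix to check: 'xy'
First 2 characters of input: 'xy'
Match: True
Result: Yes


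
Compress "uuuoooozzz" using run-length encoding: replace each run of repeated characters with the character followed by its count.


Input: 'uuuoooozzz'
Operation: identify consecutive runs
Runs: 'uuu' -> u3, 'oooo' -> o4, 'zzz' -> z3
Encoded: u3o4z3


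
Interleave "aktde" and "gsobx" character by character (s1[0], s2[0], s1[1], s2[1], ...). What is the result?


String 1: 'aktde'
String 2: 'gsobx'
Operation: alternate characters
Pairs: 'a'+'g', 'k'+'s', 't'+'o', 'd'+'b', 'e'+'x'
Result: agkstodbex


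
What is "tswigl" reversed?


Input string: 'tswigl'
Operation: reverse character order
Original order: 't' -> 's' -> 'w' -> 'i' -> 'g' -> 'l'
Reversed order: 'l' -> 'g' -> 'i' -> 'w' -> 's' -> 't'
Result: lgiwst


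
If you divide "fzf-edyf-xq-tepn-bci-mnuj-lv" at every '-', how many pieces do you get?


Input string: 'fzf-edyf-xq-tepn-bci-mnuj-lv'
Delimiter: '-'
Split result: 'fzf', 'edyf', 'xq', 'tepn', 'bci', 'mnuj', 'lv'
Number of parts: 7


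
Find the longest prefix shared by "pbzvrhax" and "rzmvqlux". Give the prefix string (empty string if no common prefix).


String 1: 'pbzvrhax'
String 2: 'rzmvqlux'
Compare position by position:
pos 0: 'p' vs 'r' differ -> stop
Longest common prefix: "" (length 0)


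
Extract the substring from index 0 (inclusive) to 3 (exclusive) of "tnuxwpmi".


Input string: 'tnuxwpmi'
Operation: slice [0:3]
Extract characters: s[0]='t', s[1]='n', s[2]='u'
Result: tnu


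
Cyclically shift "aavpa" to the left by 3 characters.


Input: 'aavpa', shift = 3
Operation: split at index 3 and swap parts
Front part s[0:3] = 'aav'
Back part s[3:] = 'pa'
Rotated = back + front = 'pa' + 'aav'
Result: paaav


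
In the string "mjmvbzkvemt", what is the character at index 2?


Input string: 'mjmvbzkvemt'
Operation: get character at index 2
Index mapping: s[0]='m', s[1]='j', s[2]='m'
Result: 'm'


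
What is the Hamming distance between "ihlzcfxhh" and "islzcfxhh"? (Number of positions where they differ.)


String 1: 'ihlzcfxhh'
String 2: 'islzcfxhh'
Compare each position: pos 0: 'i'=='i', pos 1: 'h'!='s', pos 2: 'l'=='l', pos 3: 'z'=='z', pos 4: 'c'=='c', pos 5: 'f'=='f', pos 6: 'x'=='x', pos 7: 'h'=='h', pos 8: 'h'=='h'
Differing positions: 1
Hamming distance: 1


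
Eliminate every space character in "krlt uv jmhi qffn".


Input string: 'krlt uv jmhi qffn'
Operation: remove all spaces
Words: 'krlt', 'uv', 'jmhi', 'qffn'
Join without spaces: krltuvjmhiqffn


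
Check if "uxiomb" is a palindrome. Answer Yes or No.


Input string: 'uxiomb'
Reversed: 'bmoixu'
Compare pairs: s[0]='u' vs s[5]='b' (mismatch), s[1]='x' vs s[4]='m' (mismatch), s[2]='i' vs s[3]='o' (mismatch)
Palindrome: No


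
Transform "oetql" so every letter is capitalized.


Input string: 'oetql'
Operation: convert each letter to uppercase
Mapping: 'o'->'O', 'e'->'E', 't'->'T', 'q'->'Q', 'l'->'L'
Result: OETQL


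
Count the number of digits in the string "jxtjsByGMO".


Input string: 'jxtjsByGMO'
Operation: count digit characters (0-9)
Scan: 'j', 'x', 't', 'j', 's', 'B', 'y', 'G', 'M', 'O'
Digits found: 0
Result: 0


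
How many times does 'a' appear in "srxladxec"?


Input string: 'srxladxec'
Target character: 'a'
Scan each position: s[4]='a'
Matches found at indices: 4
Total: 1


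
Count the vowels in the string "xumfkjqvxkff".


Input string: 'xumfkjqvxkff'
Operation: count vowels (a, e, i, o, u)
Scan: s[0]='x', s[1]='u' (vowel), s[2]='m', s[3]='f', s[4]='k', s[5]='j', s[6]='q', s[7]='v', s[8]='x', s[9]='k', s[10]='f', s[11]='f'
Vowels found: 1
Result: 1


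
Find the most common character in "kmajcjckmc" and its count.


Input: 'kmajcjckmc'
Operation: tally each character
Counts: 'a':1, 'c':3, 'j':2, 'k':2, 'm':2
Maximum: 'c' appears 3 times


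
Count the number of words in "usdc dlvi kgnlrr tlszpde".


Input string: 'usdc dlvi kgnlrr tlszpde'
Operation: split by spaces
Words found: 'usdc', 'dlvi', 'kgnlrr', 'tlszpde'
Word count: 4


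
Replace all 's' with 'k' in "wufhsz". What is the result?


Input string: 'wufhsz'
Operation: replace 's' with 'k'
Positions of 's': 4
After replacement: wufhkz


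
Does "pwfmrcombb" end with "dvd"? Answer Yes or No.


Input string: 'pwfmrcombb'
Suffix to check: 'dvd'
Last 3 characters of input: 'mbb'
Match: False
Result: No


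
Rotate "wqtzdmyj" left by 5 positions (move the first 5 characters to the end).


Input: 'wqtzdmyj', shift = 5
Operation: split at index 5 and swap parts
Front part s[0:5] = 'wqtzd'
Back part s[5:] = 'myj'
Rotated = back + front = 'myj' + 'wqtzd'
Result: myjwqtzd


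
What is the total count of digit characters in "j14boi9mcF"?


Input string: 'j14boi9mcF'
Operation: count digit characters (0-9)
Scan: 'j', '1'(digit), '4'(digit), 'b', 'o', 'i', '9'(digit), 'm', 'c', 'F'
Digits found: 3
Result: 3


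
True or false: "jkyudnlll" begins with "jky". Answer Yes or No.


Input string: 'jkyudnlll'
Prefix to check: 'jky'
First 3 characters of input: 'jky'
Match: True
Result: Yes


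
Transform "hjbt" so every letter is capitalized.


Input string: 'hjbt'
Operation: convert each letter to uppercase
Mapping: 'h'->'H', 'j'->'J', 'b'->'B', 't'->'T'
Result: HJBT


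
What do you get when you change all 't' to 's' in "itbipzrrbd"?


Input string: 'itbipzrrbd'
Operation: replace 't' with 's'
Positions of 't': 1
After replacement: isbipzrrbd


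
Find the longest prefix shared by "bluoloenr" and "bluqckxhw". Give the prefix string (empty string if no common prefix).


String 1: 'bluoloenr'
String 2: 'bluqckxhw'
Compare position by position:
pos 0: 'b' vs 'b' match
pos 1: 'l' vs 'l' match
pos 2: 'u' vs 'u' match
pos 3: 'o' vs 'q' differ -> stop
Longest common prefix: "blu" (length 3)


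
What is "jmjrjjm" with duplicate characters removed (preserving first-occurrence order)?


Input: 'jmjrjjm'
Operation: keep first occurrence of each character
Scan: s[0]='j' new -> keep; s[1]='m' new -> keep; s[2]='j' seen -> skip; s[3]='r' new -> keep; s[4]='j' seen -> skip; s[5]='j' seen -> skip; s[6]='m' seen -> skip
Result: jmr


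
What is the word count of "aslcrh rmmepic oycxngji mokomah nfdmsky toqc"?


Input string: 'aslcrh rmmepic oycxngji mokomah nfdmsky toqc'
Operation: split by spaces
Words found: 'aslcrh', 'rmmepic', 'oycxngji', 'mokomah', 'nfdmsky', 'toqc'
Word count: 6


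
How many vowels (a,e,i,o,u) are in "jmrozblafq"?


Input string: 'jmrozblafq'
Operation: count vowels (a, e, i, o, u)
Scan: s[0]='j', s[1]='m', s[2]='r', s[3]='o' (vowel), s[4]='z', s[5]='b', s[6]='l', s[7]='a' (vowel), s[8]='f', s[9]='q'
Vowels found: 2
Result: 2


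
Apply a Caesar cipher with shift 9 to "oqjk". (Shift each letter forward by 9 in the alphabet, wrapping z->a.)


Input: 'oqjk', shift = 9
Operation: for each letter, (position + 9) mod 26
Mapping: 'o'(14+9=23)->'x', 'q'(16+9=25)->'z', 'j'(9+9=18)->'s', 'k'(10+9=19)->'t'
Result: xzst


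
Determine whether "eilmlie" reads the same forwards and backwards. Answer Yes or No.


Input string: 'eilmlie'
Reversed: 'eilmlie'
Compare pairs: s[0]='e' vs s[6]='e' (match), s[1]='i' vs s[5]='i' (match), s[2]='l' vs s[4]='l' (match)
Palindrome: Yes


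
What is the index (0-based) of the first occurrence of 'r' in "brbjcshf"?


Input string: 'brbjcshf'
Target: 'r'
Scanning left to right: s[0]='b', s[1]='r'
First match at index: 1


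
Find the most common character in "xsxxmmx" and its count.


Input: 'xsxxmmx'
Operation: tally each character
Counts: 'm':2, 's':1, 'x':4
Maximum: 'x' appears 4 times


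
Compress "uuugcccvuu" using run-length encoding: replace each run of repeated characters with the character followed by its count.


Input: 'uuugcccvuu'
Operation: identify consecutive runs
Runs: 'uuu' -> u3, 'g' -> g1, 'ccc' -> c3, 'v' -> v1, 'uu' -> u2
Encoded: u3g1c3v1u2
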